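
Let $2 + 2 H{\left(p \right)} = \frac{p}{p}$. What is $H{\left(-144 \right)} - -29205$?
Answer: $\frac{58409}{2} \approx 29205.0$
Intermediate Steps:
$H{\left(p \right)} = - \frac{1}{2}$ ($H{\left(p \right)} = -1 + \frac{p \frac{1}{p}}{2} = -1 + \frac{1}{2} \cdot 1 = -1 + \frac{1}{2} = - \frac{1}{2}$)
$H{\left(-144 \right)} - -29205 = - \frac{1}{2} - -29205 = - \frac{1}{2} + 29205 = \frac{58409}{2}$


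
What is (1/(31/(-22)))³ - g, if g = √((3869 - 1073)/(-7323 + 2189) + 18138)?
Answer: -10648/29791 - 8*√1867446294/2567 ≈ -135.03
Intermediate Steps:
g = 8*√1867446294/2567 (g = √(2796/(-5134) + 18138) = √(2796*(-1/5134) + 18138) = √(-1398/2567 + 18138) = √(46558848/2567) = 8*√1867446294/2567 ≈ 134.68)
(1/(31/(-22)))³ - g = (1/(31/(-22)))³ - 8*√1867446294/2567 = (1/(31*(-1/22)))³ - 8*√1867446294/2567 = (1/(-31/22))³ - 8*√1867446294/2567 = (-22/31)³ - 8*√1867446294/2567 = -10648/29791 - 8*√1867446294/2567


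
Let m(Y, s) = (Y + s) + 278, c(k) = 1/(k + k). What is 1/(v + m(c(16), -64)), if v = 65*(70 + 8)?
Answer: 32/169089 ≈ 0.00018925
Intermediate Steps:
c(k) = 1/(2*k)
m(Y, s) = 278 + Y + s
v = 5070 (v = 65*78 = 5070)
1/(v + m(c(16), -64)) = 1/(5070 + (278 + (½)/16 - 64)) = 1/(5070 + (278 + (½)*(1/16) - 64)) = 1/(5070 + (278 + 1/32 - 64)) = 1/(5070 + 6849/32) = 1/(169089/32) = 32/169089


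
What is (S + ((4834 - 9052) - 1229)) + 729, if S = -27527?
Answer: -32245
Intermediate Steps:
(S + ((4834 - 9052) - 1229)) + 729 = (-27527 + ((4834 - 9052) - 1229)) + 729 = (-27527 + (-4218 - 1229)) + 729 = (-27527 - 5447) + 729 = -32974 + 729 = -32245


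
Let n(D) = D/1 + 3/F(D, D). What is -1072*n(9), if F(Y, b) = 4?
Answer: -10452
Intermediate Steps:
n(D) = ¾ + D (n(D) = D/1 + 3/4 = D*1 + 3*(¼) = D + ¾ = ¾ + D)
-1072*n(9) = -1072*(¾ + 9) = -1072*39/4 = -10452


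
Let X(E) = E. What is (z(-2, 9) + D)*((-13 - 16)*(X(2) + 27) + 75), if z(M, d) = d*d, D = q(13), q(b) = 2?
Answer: -63578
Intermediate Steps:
D = 2
z(M, d) = d²
(z(-2, 9) + D)*((-13 - 16)*(X(2) + 27) + 75) = (9² + 2)*((-13 - 16)*(2 + 27) + 75) = (81 + 2)*(-29*29 + 75) = 83*(-841 + 75) = 83*(-766) = -63578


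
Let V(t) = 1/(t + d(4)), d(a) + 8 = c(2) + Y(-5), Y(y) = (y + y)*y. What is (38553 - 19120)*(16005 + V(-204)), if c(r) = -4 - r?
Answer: 52252208287/168 ≈ 3.1103e+8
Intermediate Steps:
Y(y) = 2*y**2 (Y(y) = (2*y)*y = 2*y**2)
d(a) = 36 (d(a) = -8 + ((-4 - 1*2) + 2*(-5)**2) = -8 + ((-4 - 2) + 2*25) = -8 + (-6 + 50) = -8 + 44 = 36)
V(t) = 1/(36 + t) (V(t) = 1/(t + 36) = 1/(36 + t))
(38553 - 19120)*(16005 + V(-204)) = (38553 - 19120)*(16005 + 1/(36 - 204)) = 19433*(16005 + 1/(-168)) = 19433*(16005 - 1/168) = 19433*(2688839/168) = 52252208287/168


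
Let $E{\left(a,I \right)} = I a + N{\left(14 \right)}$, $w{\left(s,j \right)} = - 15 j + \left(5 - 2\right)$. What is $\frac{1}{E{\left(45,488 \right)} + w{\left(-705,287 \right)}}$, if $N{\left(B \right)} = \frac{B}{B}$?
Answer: $\frac{1}{17659} \approx 5.6628 \cdot 10^{-5}$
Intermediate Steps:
$N{\left(B \right)} = 1$
$w{\left(s,j \right)} = 3 - 15 j$ ($w{\left(s,j \right)} = - 15 j + \left(5 - 2\right) = - 15 j + 3 = 3 - 15 j$)
$E{\left(a,I \right)} = 1 + I a$ ($E{\left(a,I \right)} = I a + 1 = 1 + I a$)
$\frac{1}{E{\left(45,488 \right)} + w{\left(-705,287 \right)}} = \frac{1}{\left(1 + 488 \cdot 45\right) + \left(3 - 4305\right)} = \frac{1}{\left(1 + 21960\right) + \left(3 - 4305\right)} = \frac{1}{21961 - 4302} = \frac{1}{17659}$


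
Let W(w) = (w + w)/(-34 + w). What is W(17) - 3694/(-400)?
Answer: 1447/200 ≈ 7.2350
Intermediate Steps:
W(w) = 2*w/(-34 + w) (W(w) = (2*w)/(-34 + w) = 2*w/(-34 + w))
W(17) - 3694/(-400) = 2*17/(-34 + 17) - 3694/(-400) = 2*17/(-17) - 3694*(-1)/400 = 2*17*(-1/17) - 1*(-1847/200) = -2 + 1847/200 = 1447/200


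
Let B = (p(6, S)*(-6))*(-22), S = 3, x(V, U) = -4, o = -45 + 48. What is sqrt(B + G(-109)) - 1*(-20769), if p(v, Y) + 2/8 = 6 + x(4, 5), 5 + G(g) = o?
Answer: 20769 + sqrt(229) ≈ 20784.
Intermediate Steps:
o = 3
G(g) = -2 (G(g) = -5 + 3 = -2)
p(v, Y) = 7/4 (p(v, Y) = -1/4 + (6 - 4) = -1/4 + 2 = 7/4)
B = 231 (B = ((7/4)*(-6))*(-22) = -21/2*(-22) = 231)
sqrt(B + G(-109)) - 1*(-20769) = sqrt(231 - 2) - 1*(-20769) = sqrt(229) + 20769 = 20769 + sqrt(229)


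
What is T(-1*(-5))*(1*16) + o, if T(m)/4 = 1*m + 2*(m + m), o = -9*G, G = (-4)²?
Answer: 1456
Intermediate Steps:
G = 16
o = -144 (o = -9*16 = -144)
T(m) = 20*m (T(m) = 4*(1*m + 2*(m + m)) = 4*(m + 2*(2*m)) = 4*(m + 4*m) = 4*(5*m) = 20*m)
T(-1*(-5))*(1*16) + o = (20*(-1*(-5)))*(1*16) - 144 = (20*5)*16 - 144 = 100*16 - 144 = 1600 - 144 = 1456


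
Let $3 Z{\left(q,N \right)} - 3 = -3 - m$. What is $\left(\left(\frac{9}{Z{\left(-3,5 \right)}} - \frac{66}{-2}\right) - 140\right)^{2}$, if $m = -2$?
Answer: $\frac{34969}{4} \approx 8742.3$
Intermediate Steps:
$Z{\left(q,N \right)} = \frac{2}{3}$ ($Z{\left(q,N \right)} = 1 + \frac{-3 - -2}{3} = 1 + \frac{-3 + 2}{3} = 1 + \frac{1}{3} \left(-1\right) = 1 - \frac{1}{3} = \frac{2}{3}$)
$\left(\left(\frac{9}{Z{\left(-3,5 \right)}} - \frac{66}{-2}\right) - 140\right)^{2} = \left(\left(\frac{9}{\frac{2}{3}} - \frac{66}{-2}\right) - 140\right)^{2} = \left(\left(9 \cdot \frac{3}{2} - -33\right) - 140\right)^{2} = \left(\left(\frac{27}{2} + 33\right) - 140\right)^{2} = \left(\frac{93}{2} - 140\right)^{2} = \left(- \frac{187}{2}\right)^{2} = \frac{34969}{4}$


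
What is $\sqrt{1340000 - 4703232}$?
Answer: $4 i \sqrt{210202} \approx 1833.9 i$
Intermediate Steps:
$\sqrt{1340000 - 4703232} = \sqrt{-3363232} = 4 i \sqrt{210202}$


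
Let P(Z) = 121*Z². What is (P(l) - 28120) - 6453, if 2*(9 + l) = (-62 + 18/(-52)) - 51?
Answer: 1317643833/2704 ≈ 4.8729e+5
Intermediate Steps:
l = -3415/52 (l = -9 + ((-62 + 18/(-52)) - 51)/2 = -9 + ((-62 + 18*(-1/52)) - 51)/2 = -9 + ((-62 - 9/26) - 51)/2 = -9 + (-1621/26 - 51)/2 = -9 + (½)*(-2947/26) = -9 - 2947/52 = -3415/52 ≈ -65.673)
(P(l) - 28120) - 6453 = (121*(-3415/52)² - 28120) - 6453 = (121*(11662225/2704) - 28120) - 6453 = (1411129225/2704 - 28120) - 6453 = 1335092745/2704 - 6453 = 1317643833/2704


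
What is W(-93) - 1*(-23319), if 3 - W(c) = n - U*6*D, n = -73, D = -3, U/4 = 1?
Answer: 23323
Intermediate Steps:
U = 4 (U = 4*1 = 4)
W(c) = 4 (W(c) = 3 - (-73 - 4*6*(-3)) = 3 - (-73 - 24*(-3)) = 3 - (-73 - 1*(-72)) = 3 - (-73 + 72) = 3 - 1*(-1) = 3 + 1 = 4)
W(-93) - 1*(-23319) = 4 - 1*(-23319) = 4 + 23319 = 23323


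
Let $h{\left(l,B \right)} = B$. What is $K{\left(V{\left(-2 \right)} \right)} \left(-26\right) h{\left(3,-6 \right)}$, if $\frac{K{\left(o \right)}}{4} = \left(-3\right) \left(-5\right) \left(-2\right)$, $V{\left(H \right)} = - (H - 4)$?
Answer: $-18720$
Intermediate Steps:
$V{\left(H \right)} = 4 - H$ ($V{\left(H \right)} = - (-4 + H) = 4 - H$)
$K{\left(o \right)} = -120$ ($K{\left(o \right)} = 4 \left(-3\right) \left(-5\right) \left(-2\right) = 4 \cdot 15 \left(-2\right) = 4 \left(-30\right) = -120$)
$K{\left(V{\left(-2 \right)} \right)} \left(-26\right) h{\left(3,-6 \right)} = \left(-120\right) \left(-26\right) \left(-6\right) = 3120 \left(-6\right) = -18720$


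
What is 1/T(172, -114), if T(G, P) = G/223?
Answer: 223/172 ≈ 1.2965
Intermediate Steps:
T(G, P) = G/223 (T(G, P) = G*(1/223) = G/223)
1/T(172, -114) = 1/((1/223)*172) = 1/(172/223) = 223/172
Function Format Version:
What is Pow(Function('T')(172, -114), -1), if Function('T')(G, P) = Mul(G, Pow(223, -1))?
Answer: Rational(223, 172) ≈ 1.2965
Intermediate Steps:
Function('T')(G, P) = Mul(Rational(1, 223), G) (Function('T')(G, P) = Mul(G, Rational(1, 223)) = Mul(Rational(1, 223), G))
Pow(Function('T')(172, -114), -1) = Pow(Mul(Rational(1, 223), 172), -1) = Pow(Rational(172, 223), -1) = Rational(223, 172)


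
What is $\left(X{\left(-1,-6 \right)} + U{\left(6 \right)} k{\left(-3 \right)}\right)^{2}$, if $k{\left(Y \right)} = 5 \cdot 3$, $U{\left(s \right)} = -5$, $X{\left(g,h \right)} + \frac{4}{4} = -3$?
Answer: $6241$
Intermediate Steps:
$X{\left(g,h \right)} = -4$ ($X{\left(g,h \right)} = -1 - 3 = -4$)
$k{\left(Y \right)} = 15$
$\left(X{\left(-1,-6 \right)} + U{\left(6 \right)} k{\left(-3 \right)}\right)^{2} = \left(-4 - 75\right)^{2} = \left(-79\right)^{2} = 6241$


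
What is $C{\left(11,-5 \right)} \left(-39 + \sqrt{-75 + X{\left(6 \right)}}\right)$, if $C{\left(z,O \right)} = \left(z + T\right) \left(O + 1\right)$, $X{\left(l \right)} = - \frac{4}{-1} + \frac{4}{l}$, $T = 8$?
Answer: $2964 - \frac{76 i \sqrt{633}}{3} \approx 2964.0 - 637.37 i$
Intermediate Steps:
$X{\left(l \right)} = 4 + \frac{4}{l}$ ($X{\left(l \right)} = \left(-4\right) \left(-1\right) + \frac{4}{l} = 4 + \frac{4}{l}$)
$C{\left(z,O \right)} = \left(1 + O\right) \left(8 + z\right)$ ($C{\left(z,O \right)} = \left(z + 8\right) \left(O + 1\right) = \left(8 + z\right) \left(1 + O\right) = \left(1 + O\right) \left(8 + z\right)$)
$C{\left(11,-5 \right)} \left(-39 + \sqrt{-75 + X{\left(6 \right)}}\right) = \left(8 + 11 + 8 \left(-5\right) - 55\right) \left(-39 + \sqrt{-75 + \left(4 + \frac{4}{6}\right)}\right) = \left(8 + 11 - 40 - 55\right) \left(-39 + \sqrt{-75 + \left(4 + 4 \cdot \frac{1}{6}\right)}\right) = - 76 \left(-39 + \sqrt{-75 + \left(4 + \frac{2}{3}\right)}\right) = - 76 \left(-39 + \sqrt{-75 + \frac{14}{3}}\right) = - 76 \left(-39 + \sqrt{- \frac{211}{3}}\right) = - 76 \left(-39 + \frac{i \sqrt{633}}{3}\right) = 2964 - \frac{76 i \sqrt{633}}{3}$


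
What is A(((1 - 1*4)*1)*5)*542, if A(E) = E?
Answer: -8130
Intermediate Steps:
A(((1 - 1*4)*1)*5)*542 = (((1 - 1*4)*1)*5)*542 = (((1 - 4)*1)*5)*542 = (-3*1*5)*542 = -3*5*542 = -15*542 = -8130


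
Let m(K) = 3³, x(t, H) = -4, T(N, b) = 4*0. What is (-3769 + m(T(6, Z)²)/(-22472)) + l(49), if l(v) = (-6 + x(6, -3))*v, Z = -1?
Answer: -95708275/22472 ≈ -4259.0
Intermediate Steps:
T(N, b) = 0
m(K) = 27
l(v) = -10*v (l(v) = (-6 - 4)*v = -10*v)
(-3769 + m(T(6, Z)²)/(-22472)) + l(49) = (-3769 + 27/(-22472)) - 10*49 = (-3769 + 27*(-1/22472)) - 490 = (-3769 - 27/22472) - 490 = -84696995/22472 - 490 = -95708275/22472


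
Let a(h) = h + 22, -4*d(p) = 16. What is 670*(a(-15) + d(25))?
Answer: 2010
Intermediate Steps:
d(p) = -4 (d(p) = -1/4*16 = -4)
a(h) = 22 + h
670*(a(-15) + d(25)) = 670*((22 - 15) - 4) = 670*(7 - 4) = 670*3 = 2010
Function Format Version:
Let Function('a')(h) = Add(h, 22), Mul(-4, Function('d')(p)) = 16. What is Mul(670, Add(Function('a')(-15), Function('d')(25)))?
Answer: 2010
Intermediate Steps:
Function('d')(p) = -4 (Function('d')(p) = Mul(Rational(-1, 4), 16) = -4)
Function('a')(h) = Add(22, h)
Mul(670, Add(Function('a')(-15), Function('d')(25))) = Mul(670, Add(Add(22, -15), -4)) = Mul(670, Add(7, -4)) = Mul(670, 3) = 2010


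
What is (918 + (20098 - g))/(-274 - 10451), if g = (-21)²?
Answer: -823/429 ≈ -1.9184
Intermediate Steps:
g = 441
(918 + (20098 - g))/(-274 - 10451) = (918 + (20098 - 1*441))/(-274 - 10451) = (918 + (20098 - 441))/(-10725) = (918 + 19657)*(-1/10725) = 20575*(-1/10725) = -823/429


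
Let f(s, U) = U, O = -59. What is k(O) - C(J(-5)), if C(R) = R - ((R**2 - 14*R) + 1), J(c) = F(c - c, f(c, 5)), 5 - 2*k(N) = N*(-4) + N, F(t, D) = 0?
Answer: -85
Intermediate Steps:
k(N) = 5/2 + 3*N/2 (k(N) = 5/2 - (N*(-4) + N)/2 = 5/2 - (-4*N + N)/2 = 5/2 - (-3)*N/2 = 5/2 + 3*N/2)
J(c) = 0
C(R) = -1 - R**2 + 15*R (C(R) = R - (1 + R**2 - 14*R) = R + (-1 - R**2 + 14*R) = -1 - R**2 + 15*R)
k(O) - C(J(-5)) = (5/2 + (3/2)*(-59)) - (-1 - 1*0**2 + 15*0) = (5/2 - 177/2) - (-1 - 1*0 + 0) = -86 - (-1 + 0 + 0) = -86 - 1*(-1) = -86 + 1 = -85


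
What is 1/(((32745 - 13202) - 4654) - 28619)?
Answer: -1/13730 ≈ -7.2833e-5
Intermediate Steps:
1/(((32745 - 13202) - 4654) - 28619) = 1/((19543 - 4654) - 28619) = 1/(14889 - 28619) = 1/(-13730) = -1/13730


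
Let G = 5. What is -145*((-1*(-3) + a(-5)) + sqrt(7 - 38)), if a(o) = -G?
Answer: 290 - 145*I*sqrt(31) ≈ 290.0 - 807.33*I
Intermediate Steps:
a(o) = -5 (a(o) = -1*5 = -5)
-145*((-1*(-3) + a(-5)) + sqrt(7 - 38)) = -145*((-1*(-3) - 5) + sqrt(7 - 38)) = -145*((3 - 5) + sqrt(-31)) = -145*(-2 + I*sqrt(31)) = 290 - 145*I*sqrt(31)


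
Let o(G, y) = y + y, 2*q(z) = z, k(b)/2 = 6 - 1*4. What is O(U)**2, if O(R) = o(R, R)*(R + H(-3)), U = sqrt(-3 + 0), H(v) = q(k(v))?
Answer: -12 - 48*I*sqrt(3) ≈ -12.0 - 83.138*I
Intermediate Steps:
k(b) = 4 (k(b) = 2*(6 - 1*4) = 2*(6 - 4) = 2*2 = 4)
q(z) = z/2
H(v) = 2 (H(v) = (1/2)*4 = 2)
o(G, y) = 2*y
U = I*sqrt(3) (U = sqrt(-3) = I*sqrt(3) ≈ 1.732*I)
O(R) = 2*R*(2 + R) (O(R) = (2*R)*(R + 2) = (2*R)*(2 + R) = 2*R*(2 + R))
O(U)**2 = (2*(I*sqrt(3))*(2 + I*sqrt(3)))**2 = (2*I*sqrt(3)*(2 + I*sqrt(3)))**2 = -12*(2 + I*sqrt(3))**2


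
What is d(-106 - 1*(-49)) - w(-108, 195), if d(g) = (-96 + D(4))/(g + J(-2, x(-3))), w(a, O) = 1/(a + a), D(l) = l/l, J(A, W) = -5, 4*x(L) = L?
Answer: 10291/6696 ≈ 1.5369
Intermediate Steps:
x(L) = L/4
D(l) = 1
w(a, O) = 1/(2*a)
d(g) = -95/(-5 + g) (d(g) = (-96 + 1)/(g - 5) = -95/(-5 + g))
d(-106 - 1*(-49)) - w(-108, 195) = -95/(-5 + (-106 - 1*(-49))) - 1/(2*(-108)) = -95/(-5 + (-106 + 49)) - (-1)/(2*108) = -95/(-5 - 57) - 1*(-1/216) = -95/(-62) + 1/216 = -95*(-1/62) + 1/216 = 95/62 + 1/216 = 10291/6696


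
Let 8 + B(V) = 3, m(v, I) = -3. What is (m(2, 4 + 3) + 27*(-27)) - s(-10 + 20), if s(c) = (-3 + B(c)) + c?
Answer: -734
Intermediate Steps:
B(V) = -5 (B(V) = -8 + 3 = -5)
s(c) = -8 + c (s(c) = (-3 - 5) + c = -8 + c)
(m(2, 4 + 3) + 27*(-27)) - s(-10 + 20) = (-3 + 27*(-27)) - (-8 + (-10 + 20)) = (-3 - 729) - (-8 + 10) = -732 - 1*2 = -732 - 2 = -734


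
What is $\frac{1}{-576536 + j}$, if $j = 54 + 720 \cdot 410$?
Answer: $- \frac{1}{281282} \approx -3.5551 \cdot 10^{-6}$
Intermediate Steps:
$j = 295254$ ($j = 54 + 295200 = 295254$)
$\frac{1}{-576536 + j} = \frac{1}{-576536 + 295254} = \frac{1}{-281282} = - \frac{1}{281282}$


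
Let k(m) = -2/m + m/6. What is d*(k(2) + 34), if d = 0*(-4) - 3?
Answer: -100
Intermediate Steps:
d = -3 (d = 0 - 3 = -3)
k(m) = -2/m + m/6 (k(m) = -2/m + m*(⅙) = -2/m + m/6)
d*(k(2) + 34) = -3*((-2/2 + (⅙)*2) + 34) = -3*((-2*½ + ⅓) + 34) = -3*((-1 + ⅓) + 34) = -3*(-⅔ + 34) = -3*100/3 = -100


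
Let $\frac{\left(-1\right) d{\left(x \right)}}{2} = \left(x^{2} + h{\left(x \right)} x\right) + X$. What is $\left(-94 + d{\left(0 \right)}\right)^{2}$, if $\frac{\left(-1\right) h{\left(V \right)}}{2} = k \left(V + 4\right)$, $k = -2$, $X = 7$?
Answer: $11664$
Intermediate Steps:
$h{\left(V \right)} = 16 + 4 V$ ($h{\left(V \right)} = - 2 \left(- 2 \left(V + 4\right)\right) = - 2 \left(- 2 \left(4 + V\right)\right) = - 2 \left(-8 - 2 V\right) = 16 + 4 V$)
$d{\left(x \right)} = -14 - 2 x^{2} - 2 x \left(16 + 4 x\right)$ ($d{\left(x \right)} = - 2 \left(\left(x^{2} + \left(16 + 4 x\right) x\right) + 7\right) = - 2 \left(\left(x^{2} + x \left(16 + 4 x\right)\right) + 7\right) = - 2 \left(7 + x^{2} + x \left(16 + 4 x\right)\right) = -14 - 2 x^{2} - 2 x \left(16 + 4 x\right)$)
$\left(-94 + d{\left(0 \right)}\right)^{2} = \left(-94 - \left(14 + 10 \cdot 0^{2}\right)\right)^{2} = \left(-94 - 14\right)^{2} = \left(-108\right)^{2} = 11664$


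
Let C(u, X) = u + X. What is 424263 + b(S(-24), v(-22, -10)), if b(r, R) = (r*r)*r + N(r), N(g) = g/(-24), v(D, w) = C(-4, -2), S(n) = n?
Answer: 410440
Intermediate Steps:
C(u, X) = X + u
v(D, w) = -6 (v(D, w) = -2 - 4 = -6)
N(g) = -g/24 (N(g) = g*(-1/24) = -g/24)
b(r, R) = r**3 - r/24 (b(r, R) = (r*r)*r - r/24 = r**2*r - r/24 = r**3 - r/24)
424263 + b(S(-24), v(-22, -10)) = 424263 + ((-24)**3 - 1/24*(-24)) = 424263 + (-13824 + 1) = 424263 - 13823 = 410440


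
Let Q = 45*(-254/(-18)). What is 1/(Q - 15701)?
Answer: -1/15066 ≈ -6.6375e-5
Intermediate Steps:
Q = 635 (Q = 45*(-254*(-1/18)) = 45*(127/9) = 635)
1/(Q - 15701) = 1/(635 - 15701) = 1/(-15066) = -1/15066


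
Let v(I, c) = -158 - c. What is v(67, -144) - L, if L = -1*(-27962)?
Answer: -27976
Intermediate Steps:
L = 27962
v(67, -144) - L = (-158 - 1*(-144)) - 1*27962 = (-158 + 144) - 27962 = -14 - 27962 = -27976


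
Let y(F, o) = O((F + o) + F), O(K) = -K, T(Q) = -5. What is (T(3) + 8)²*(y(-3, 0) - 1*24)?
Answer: -162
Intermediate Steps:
y(F, o) = -o - 2*F (y(F, o) = -((F + o) + F) = -(o + 2*F) = -o - 2*F)
(T(3) + 8)²*(y(-3, 0) - 1*24) = (-5 + 8)²*((-1*0 - 2*(-3)) - 1*24) = 3²*((0 + 6) - 24) = 9*(6 - 24) = 9*(-18) = -162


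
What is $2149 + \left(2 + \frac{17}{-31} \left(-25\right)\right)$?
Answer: $\frac{67106}{31} \approx 2164.7$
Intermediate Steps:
$2149 + \left(2 + \frac{17}{-31} \left(-25\right)\right) = 2149 + \left(2 + 17 \left(- \frac{1}{31}\right) \left(-25\right)\right) = 2149 + \left(2 - - \frac{425}{31}\right) = 2149 + \left(2 + \frac{425}{31}\right) = 2149 + \frac{487}{31} = \frac{67106}{31}$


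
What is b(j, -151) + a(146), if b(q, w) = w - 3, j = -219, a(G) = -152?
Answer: -306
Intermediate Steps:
b(q, w) = -3 + w
b(j, -151) + a(146) = (-3 - 151) - 152 = -154 - 152 = -306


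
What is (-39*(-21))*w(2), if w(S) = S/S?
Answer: 819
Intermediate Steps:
w(S) = 1
(-39*(-21))*w(2) = -39*(-21)*1 = 819*1 = 819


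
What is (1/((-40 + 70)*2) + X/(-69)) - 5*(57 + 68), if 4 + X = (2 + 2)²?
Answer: -862717/1380 ≈ -625.16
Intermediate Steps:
X = 12 (X = -4 + (2 + 2)² = -4 + 4² = -4 + 16 = 12)
(1/((-40 + 70)*2) + X/(-69)) - 5*(57 + 68) = (1/((-40 + 70)*2) + 12/(-69)) - 5*(57 + 68) = ((½)/30 + 12*(-1/69)) - 5*125 = ((1/30)*(½) - 4/23) - 625 = (1/60 - 4/23) - 625 = -217/1380 - 625 = -862717/1380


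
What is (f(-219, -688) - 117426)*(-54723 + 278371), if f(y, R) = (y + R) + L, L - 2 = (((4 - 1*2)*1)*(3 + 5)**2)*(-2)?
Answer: -26521745376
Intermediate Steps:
L = -254 (L = 2 + (((4 - 1*2)*1)*(3 + 5)**2)*(-2) = 2 + (((4 - 2)*1)*8**2)*(-2) = 2 + ((2*1)*64)*(-2) = 2 + (2*64)*(-2) = 2 + 128*(-2) = 2 - 256 = -254)
f(y, R) = -254 + R + y (f(y, R) = (y + R) - 254 = (R + y) - 254 = -254 + R + y)
(f(-219, -688) - 117426)*(-54723 + 278371) = ((-254 - 688 - 219) - 117426)*(-54723 + 278371) = (-1161 - 117426)*223648 = -118587*223648 = -26521745376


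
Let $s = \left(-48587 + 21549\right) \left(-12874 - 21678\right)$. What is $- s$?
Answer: $-934216976$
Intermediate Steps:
$s = 934216976$ ($s = \left(-27038\right) \left(-34552\right) = 934216976$)
$- s = \left(-1\right) 934216976 = -934216976$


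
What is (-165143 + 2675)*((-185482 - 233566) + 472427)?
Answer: -8672379372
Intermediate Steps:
(-165143 + 2675)*((-185482 - 233566) + 472427) = -162468*(-419048 + 472427) = -162468*53379 = -8672379372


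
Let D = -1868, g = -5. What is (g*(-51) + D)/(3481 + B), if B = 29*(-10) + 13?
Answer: -1613/3204 ≈ -0.50343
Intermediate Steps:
B = -277 (B = -290 + 13 = -277)
(g*(-51) + D)/(3481 + B) = (-5*(-51) - 1868)/(3481 - 277) = (255 - 1868)/3204 = -1613*1/3204 = -1613/3204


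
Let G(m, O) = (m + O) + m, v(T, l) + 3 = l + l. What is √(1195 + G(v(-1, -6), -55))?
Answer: √1110 ≈ 33.317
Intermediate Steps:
v(T, l) = -3 + 2*l (v(T, l) = -3 + (l + l) = -3 + 2*l)
G(m, O) = O + 2*m (G(m, O) = (O + m) + m = O + 2*m)
√(1195 + G(v(-1, -6), -55)) = √(1195 + (-55 + 2*(-3 + 2*(-6)))) = √(1195 + (-55 + 2*(-3 - 12))) = √(1195 + (-55 + 2*(-15))) = √(1195 + (-55 - 30)) = √(1195 - 85) = √1110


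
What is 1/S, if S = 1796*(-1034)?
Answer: -1/1857064 ≈ -5.3848e-7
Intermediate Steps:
S = -1857064
1/S = 1/(-1857064) = -1/1857064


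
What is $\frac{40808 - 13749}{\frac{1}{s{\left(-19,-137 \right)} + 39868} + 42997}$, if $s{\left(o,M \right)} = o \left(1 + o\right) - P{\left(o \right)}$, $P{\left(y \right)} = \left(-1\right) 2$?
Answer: $\frac{1088096508}{1728995365} \approx 0.62932$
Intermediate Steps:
$P{\left(y \right)} = -2$
$s{\left(o,M \right)} = 2 + o \left(1 + o\right)$ ($s{\left(o,M \right)} = o \left(1 + o\right) - -2 = o \left(1 + o\right) + 2 = 2 + o \left(1 + o\right)$)
$\frac{40808 - 13749}{\frac{1}{s{\left(-19,-137 \right)} + 39868} + 42997} = \frac{40808 - 13749}{\frac{1}{\left(2 - 19 + \left(-19\right)^{2}\right) + 39868} + 42997} = \frac{27059}{\frac{1}{\left(2 - 19 + 361\right) + 39868} + 42997} = \frac{27059}{\frac{1}{344 + 39868} + 42997} = \frac{27059}{\frac{1}{40212} + 42997} = \frac{27059}{\frac{1728995365}{40212}} = 27059 \cdot \frac{40212}{1728995365} = \frac{1088096508}{1728995365}$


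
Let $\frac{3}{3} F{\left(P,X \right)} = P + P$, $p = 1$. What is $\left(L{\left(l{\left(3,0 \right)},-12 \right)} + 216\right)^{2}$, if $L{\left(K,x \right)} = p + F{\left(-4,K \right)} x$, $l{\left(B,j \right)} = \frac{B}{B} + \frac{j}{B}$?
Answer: $97969$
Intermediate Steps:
$l{\left(B,j \right)} = 1 + \frac{j}{B}$
$F{\left(P,X \right)} = 2 P$ ($F{\left(P,X \right)} = P + P = 2 P$)
$L{\left(K,x \right)} = 1 - 8 x$ ($L{\left(K,x \right)} = 1 + 2 \left(-4\right) x = 1 - 8 x$)
$\left(L{\left(l{\left(3,0 \right)},-12 \right)} + 216\right)^{2} = \left(\left(1 - -96\right) + 216\right)^{2} = \left(\left(1 + 96\right) + 216\right)^{2} = \left(97 + 216\right)^{2} = 313^{2} = 97969$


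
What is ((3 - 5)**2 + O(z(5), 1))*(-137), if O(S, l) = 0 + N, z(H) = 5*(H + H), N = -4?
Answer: 0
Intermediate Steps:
z(H) = 10*H (z(H) = 5*(2*H) = 10*H)
O(S, l) = -4 (O(S, l) = 0 - 4 = -4)
((3 - 5)**2 + O(z(5), 1))*(-137) = ((3 - 5)**2 - 4)*(-137) = ((-2)**2 - 4)*(-137) = (4 - 4)*(-137) = 0*(-137) = 0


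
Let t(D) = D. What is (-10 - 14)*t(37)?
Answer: -888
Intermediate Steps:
(-10 - 14)*t(37) = (-10 - 14)*37 = -24*37 = -888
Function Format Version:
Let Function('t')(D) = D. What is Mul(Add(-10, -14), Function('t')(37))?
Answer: -888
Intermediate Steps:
Mul(Add(-10, -14), Function('t')(37)) = Mul(Add(-10, -14), 37) = Mul(-24, 37) = -888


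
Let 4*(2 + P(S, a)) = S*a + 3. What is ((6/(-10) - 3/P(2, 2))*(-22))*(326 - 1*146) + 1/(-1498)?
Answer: -67625713/1498 ≈ -45144.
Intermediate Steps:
P(S, a) = -5/4 + S*a/4 (P(S, a) = -2 + (S*a + 3)/4 = -2 + (3 + S*a)/4 = -2 + (¾ + S*a/4) = -5/4 + S*a/4)
((6/(-10) - 3/P(2, 2))*(-22))*(326 - 1*146) + 1/(-1498) = ((6/(-10) - 3/(-5/4 + (¼)*2*2))*(-22))*(326 - 1*146) + 1/(-1498) = ((6*(-⅒) - 3/(-5/4 + 1))*(-22))*(326 - 146) - 1/1498 = ((-⅗ - 3/(-¼))*(-22))*180 - 1/1498 = ((-⅗ - 3*(-4))*(-22))*180 - 1/1498 = ((-⅗ + 12)*(-22))*180 - 1/1498 = ((57/5)*(-22))*180 - 1/1498 = -1254/5*180 - 1/1498 = -45144 - 1/1498 = -67625713/1498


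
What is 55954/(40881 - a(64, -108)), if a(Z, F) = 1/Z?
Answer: 3581056/2616383 ≈ 1.3687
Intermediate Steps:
55954/(40881 - a(64, -108)) = 55954/(40881 - 1/64) = 55954/(2616383/64) = 55954*(64/2616383) = 3581056/2616383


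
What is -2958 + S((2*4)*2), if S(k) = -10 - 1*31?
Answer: -2999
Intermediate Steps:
S(k) = -41 (S(k) = -10 - 31 = -41)
-2958 + S((2*4)*2) = -2958 - 41 = -2999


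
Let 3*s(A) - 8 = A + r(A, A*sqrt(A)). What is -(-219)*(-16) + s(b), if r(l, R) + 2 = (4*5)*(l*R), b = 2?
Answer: -10504/3 + 80*sqrt(2)/3 ≈ -3463.6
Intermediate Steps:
r(l, R) = -2 + 20*R*l (r(l, R) = -2 + (4*5)*(l*R) = -2 + 20*(R*l) = -2 + 20*R*l)
s(A) = 2 + A/3 + 20*A**(5/2)/3 (s(A) = 8/3 + (A + (-2 + 20*(A*sqrt(A))*A))/3 = 8/3 + (A + (-2 + 20*A**(3/2)*A))/3 = 8/3 + (A + (-2 + 20*A**(5/2)))/3 = 8/3 + (-2 + A + 20*A**(5/2))/3 = 8/3 + (-2/3 + A/3 + 20*A**(5/2)/3) = 2 + A/3 + 20*A**(5/2)/3)
-(-219)*(-16) + s(b) = -(-219)*(-16) + (2 + (1/3)*2 + 20*2**(5/2)/3) = -73*48 + (2 + 2/3 + 20*(4*sqrt(2))/3) = -3504 + (2 + 2/3 + 80*sqrt(2)/3) = -3504 + (8/3 + 80*sqrt(2)/3) = -10504/3 + 80*sqrt(2)/3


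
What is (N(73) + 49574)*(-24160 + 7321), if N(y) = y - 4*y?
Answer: -831088845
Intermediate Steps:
N(y) = -3*y
(N(73) + 49574)*(-24160 + 7321) = (-3*73 + 49574)*(-24160 + 7321) = (-219 + 49574)*(-16839) = 49355*(-16839) = -831088845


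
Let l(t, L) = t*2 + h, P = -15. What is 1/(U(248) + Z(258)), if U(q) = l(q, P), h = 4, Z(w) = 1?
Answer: 1/501 ≈ 0.0019960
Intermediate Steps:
l(t, L) = 4 + 2*t (l(t, L) = t*2 + 4 = 2*t + 4 = 4 + 2*t)
U(q) = 4 + 2*q
1/(U(248) + Z(258)) = 1/((4 + 2*248) + 1) = 1/((4 + 496) + 1) = 1/(500 + 1) = 1/501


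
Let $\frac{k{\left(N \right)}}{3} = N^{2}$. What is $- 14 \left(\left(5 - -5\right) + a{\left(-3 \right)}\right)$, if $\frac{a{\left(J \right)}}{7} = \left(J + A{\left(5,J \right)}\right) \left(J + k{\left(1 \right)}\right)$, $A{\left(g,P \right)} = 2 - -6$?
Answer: $-140$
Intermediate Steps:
$A{\left(g,P \right)} = 8$ ($A{\left(g,P \right)} = 2 + 6 = 8$)
$k{\left(N \right)} = 3 N^{2}$
$a{\left(J \right)} = 7 \left(3 + J\right) \left(8 + J\right)$ ($a{\left(J \right)} = 7 \left(J + 8\right) \left(J + 3 \cdot 1^{2}\right) = 7 \left(8 + J\right) \left(J + 3 \cdot 1\right) = 7 \left(8 + J\right) \left(J + 3\right) = 7 \left(8 + J\right) \left(3 + J\right) = 7 \left(3 + J\right) \left(8 + J\right)$)
$- 14 \left(\left(5 - -5\right) + a{\left(-3 \right)}\right) = - 14 \left(\left(5 - -5\right) + \left(168 + 7 \left(-3\right)^{2} + 77 \left(-3\right)\right)\right) = - 14 \left(\left(5 + 5\right) + \left(168 + 7 \cdot 9 - 231\right)\right) = - 14 \left(10 + \left(168 + 63 - 231\right)\right) = - 14 \left(10 + 0\right) = \left(-14\right) 10 = -140$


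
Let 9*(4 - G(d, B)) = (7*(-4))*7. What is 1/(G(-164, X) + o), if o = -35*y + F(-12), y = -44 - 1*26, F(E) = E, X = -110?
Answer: 9/22174 ≈ 0.00040588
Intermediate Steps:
G(d, B) = 232/9 (G(d, B) = 4 - 7*(-4)*7/9 = 4 - (-28)*7/9 = 4 - ⅑*(-196) = 4 + 196/9 = 232/9)
y = -70 (y = -44 - 26 = -70)
o = 2438 (o = -35*(-70) - 12 = 2450 - 12 = 2438)
1/(G(-164, X) + o) = 1/(232/9 + 2438) = 1/(22174/9) = 9/22174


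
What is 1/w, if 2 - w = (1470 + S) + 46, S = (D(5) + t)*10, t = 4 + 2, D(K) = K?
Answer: -1/1624 ≈ -0.00061576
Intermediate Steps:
t = 6
S = 110 (S = (5 + 6)*10 = 11*10 = 110)
w = -1624 (w = 2 - ((1470 + 110) + 46) = 2 - (1580 + 46) = 2 - 1*1626 = 2 - 1626 = -1624)
1/w = 1/(-1624) = -1/1624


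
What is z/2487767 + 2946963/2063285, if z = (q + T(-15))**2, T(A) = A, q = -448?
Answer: 7773661643786/5132972334595 ≈ 1.5145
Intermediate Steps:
z = 214369 (z = (-448 - 15)**2 = (-463)**2 = 214369)
z/2487767 + 2946963/2063285 = 214369/2487767 + 2946963/2063285 = 7773661643786/5132972334595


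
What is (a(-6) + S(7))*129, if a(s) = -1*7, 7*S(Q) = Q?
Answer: -774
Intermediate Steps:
S(Q) = Q/7
a(s) = -7
(a(-6) + S(7))*129 = (-7 + (⅐)*7)*129 = (-7 + 1)*129 = -6*129 = -774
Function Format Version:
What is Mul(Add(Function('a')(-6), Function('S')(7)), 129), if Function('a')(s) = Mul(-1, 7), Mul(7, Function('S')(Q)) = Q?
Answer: -774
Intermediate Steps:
Function('S')(Q) = Mul(Rational(1, 7), Q)
Function('a')(s) = -7
Mul(Add(Function('a')(-6), Function('S')(7)), 129) = Mul(Add(-7, Mul(Rational(1, 7), 7)), 129) = Mul(Add(-7, 1), 129) = Mul(-6, 129) = -774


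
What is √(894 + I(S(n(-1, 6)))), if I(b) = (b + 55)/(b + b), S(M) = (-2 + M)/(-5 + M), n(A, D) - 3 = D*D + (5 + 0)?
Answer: √180327/14 ≈ 30.332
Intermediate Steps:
n(A, D) = 8 + D² (n(A, D) = 3 + (D*D + (5 + 0)) = 3 + (D² + 5) = 3 + (5 + D²) = 8 + D²)
S(M) = (-2 + M)/(-5 + M)
I(b) = (55 + b)/(2*b) (I(b) = (55 + b)/((2*b)) = (55 + b)*(1/(2*b)) = (55 + b)/(2*b))
√(894 + I(S(n(-1, 6)))) = √(894 + (55 + (-2 + (8 + 6²))/(-5 + (8 + 6²)))/(2*(((-2 + (8 + 6²))/(-5 + (8 + 6²)))))) = √(894 + (55 + (-2 + (8 + 36))/(-5 + (8 + 36)))/(2*(((-2 + (8 + 36))/(-5 + (8 + 36)))))) = √(894 + (55 + (-2 + 44)/(-5 + 44))/(2*(((-2 + 44)/(-5 + 44))))) = √(894 + (55 + 42/39)/(2*((42/39)))) = √(894 + (55 + (1/39)*42)/(2*(((1/39)*42)))) = √(894 + (55 + 14/13)/(2*(14/13))) = √(894 + (½)*(13/14)*(729/13)) = √(894 + 729/28) = √(25761/28) = √180327/14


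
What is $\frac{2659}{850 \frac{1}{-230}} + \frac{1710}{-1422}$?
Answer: $- \frac{4839478}{6715} \approx -720.7$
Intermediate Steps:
$\frac{2659}{850 \frac{1}{-230}} + \frac{1710}{-1422} = \frac{2659}{850 \left(- \frac{1}{230}\right)} + 1710 \left(- \frac{1}{1422}\right) = \frac{2659}{- \frac{85}{23}} - \frac{95}{79} = 2659 \left(- \frac{23}{85}\right) - \frac{95}{79} = - \frac{61157}{85} - \frac{95}{79} = - \frac{4839478}{6715}$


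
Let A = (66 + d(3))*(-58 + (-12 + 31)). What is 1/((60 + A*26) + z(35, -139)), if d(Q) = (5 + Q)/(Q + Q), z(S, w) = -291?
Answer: -1/68507 ≈ -1.4597e-5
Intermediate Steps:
d(Q) = (5 + Q)/(2*Q) (d(Q) = (5 + Q)/((2*Q)) = (5 + Q)*(1/(2*Q)) = (5 + Q)/(2*Q))
A = -2626 (A = (66 + (1/2)*(5 + 3)/3)*(-58 + (-12 + 31)) = (66 + (1/2)*(1/3)*8)*(-58 + 19) = (66 + 4/3)*(-39) = (202/3)*(-39) = -2626)
1/((60 + A*26) + z(35, -139)) = 1/((60 - 2626*26) - 291) = 1/((60 - 68276) - 291) = 1/(-68216 - 291) = 1/(-68507) = -1/68507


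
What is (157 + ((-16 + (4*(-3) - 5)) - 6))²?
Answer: 13924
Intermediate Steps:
(157 + ((-16 + (4*(-3) - 5)) - 6))² = (157 + ((-16 + (-12 - 5)) - 6))² = (157 + ((-16 - 17) - 6))² = (157 + (-33 - 6))² = (157 - 39)² = 118² = 13924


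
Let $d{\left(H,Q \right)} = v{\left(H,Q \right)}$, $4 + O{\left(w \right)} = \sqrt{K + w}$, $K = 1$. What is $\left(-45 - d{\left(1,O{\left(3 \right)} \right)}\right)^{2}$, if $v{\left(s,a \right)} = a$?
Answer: $1849$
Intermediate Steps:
$O{\left(w \right)} = -4 + \sqrt{1 + w}$
$d{\left(H,Q \right)} = Q$
$\left(-45 - d{\left(1,O{\left(3 \right)} \right)}\right)^{2} = \left(-45 - \left(-4 + \sqrt{1 + 3}\right)\right)^{2} = \left(-45 - \left(-4 + \sqrt{4}\right)\right)^{2} = \left(-45 - \left(-4 + 2\right)\right)^{2} = \left(-45 - -2\right)^{2} = \left(-45 + 2\right)^{2} = \left(-43\right)^{2} = 1849$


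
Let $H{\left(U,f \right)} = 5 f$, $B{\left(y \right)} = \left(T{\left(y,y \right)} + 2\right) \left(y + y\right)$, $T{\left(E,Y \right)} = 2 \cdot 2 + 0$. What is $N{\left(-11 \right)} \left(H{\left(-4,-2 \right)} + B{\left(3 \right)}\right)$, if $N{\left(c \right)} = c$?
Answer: $-286$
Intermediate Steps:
$T{\left(E,Y \right)} = 4$ ($T{\left(E,Y \right)} = 4 + 0 = 4$)
$B{\left(y \right)} = 12 y$ ($B{\left(y \right)} = \left(4 + 2\right) \left(y + y\right) = 6 \cdot 2 y = 12 y$)
$N{\left(-11 \right)} \left(H{\left(-4,-2 \right)} + B{\left(3 \right)}\right) = - 11 \left(5 \left(-2\right) + 12 \cdot 3\right) = - 11 \left(-10 + 36\right) = \left(-11\right) 26 = -286$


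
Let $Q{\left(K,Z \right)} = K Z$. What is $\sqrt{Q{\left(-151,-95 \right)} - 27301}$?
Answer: $2 i \sqrt{3239} \approx 113.82 i$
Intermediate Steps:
$\sqrt{Q{\left(-151,-95 \right)} - 27301} = \sqrt{\left(-151\right) \left(-95\right) - 27301} = \sqrt{14345 - 27301} = \sqrt{-12956} = 2 i \sqrt{3239}$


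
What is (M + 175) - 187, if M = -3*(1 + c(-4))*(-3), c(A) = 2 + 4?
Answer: 51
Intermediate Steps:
c(A) = 6
M = 63 (M = -3*(1 + 6)*(-3) = -21*(-3) = -3*(-21) = 63)
(M + 175) - 187 = (63 + 175) - 187 = 238 - 187 = 51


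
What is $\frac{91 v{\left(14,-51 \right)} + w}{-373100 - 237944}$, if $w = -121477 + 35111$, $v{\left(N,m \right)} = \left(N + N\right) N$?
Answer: $\frac{3621}{43646} \approx 0.082963$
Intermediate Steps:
$v{\left(N,m \right)} = 2 N^{2}$ ($v{\left(N,m \right)} = 2 N N = 2 N^{2}$)
$w = -86366$
$\frac{91 v{\left(14,-51 \right)} + w}{-373100 - 237944} = \frac{91 \cdot 2 \cdot 14^{2} - 86366}{-373100 - 237944} = \frac{91 \cdot 2 \cdot 196 - 86366}{-611044} = \left(91 \cdot 392 - 86366\right) \left(- \frac{1}{611044}\right) = \left(35672 - 86366\right) \left(- \frac{1}{611044}\right) = \left(-50694\right) \left(- \frac{1}{611044}\right) = \frac{3621}{43646}$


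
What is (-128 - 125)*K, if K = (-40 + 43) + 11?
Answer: -3542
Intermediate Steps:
K = 14 (K = 3 + 11 = 14)
(-128 - 125)*K = (-128 - 125)*14 = -253*14 = -3542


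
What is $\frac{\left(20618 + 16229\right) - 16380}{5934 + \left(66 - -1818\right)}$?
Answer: $\frac{20467}{7818} \approx 2.6179$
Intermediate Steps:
$\frac{\left(20618 + 16229\right) - 16380}{5934 + \left(66 - -1818\right)} = \frac{36847 - 16380}{5934 + \left(66 + 1818\right)} = \frac{20467}{5934 + 1884} = \frac{20467}{7818}$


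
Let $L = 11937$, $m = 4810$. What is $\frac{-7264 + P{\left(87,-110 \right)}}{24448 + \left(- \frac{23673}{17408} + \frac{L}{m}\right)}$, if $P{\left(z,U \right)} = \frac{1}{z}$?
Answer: $- \frac{26458082094080}{89052573739461} \approx -0.29711$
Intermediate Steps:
$\frac{-7264 + P{\left(87,-110 \right)}}{24448 + \left(- \frac{23673}{17408} + \frac{L}{m}\right)} = \frac{-7264 + \frac{1}{87}}{24448 + \left(- \frac{23673}{17408} + \frac{11937}{4810}\right)} = \frac{-7264 + \frac{1}{87}}{24448 + \left(\left(-23673\right) \frac{1}{17408} + 11937 \cdot \frac{1}{4810}\right)} = - \frac{631967}{87 \left(24448 + \left(- \frac{23673}{17408} + \frac{11937}{4810}\right)\right)} = - \frac{631967}{87 \left(24448 + \frac{46966083}{41866240}\right)} = - \frac{631967}{87 \cdot \frac{1023592801603}{41866240}} = \left(- \frac{631967}{87}\right) \frac{41866240}{1023592801603} = - \frac{26458082094080}{89052573739461}$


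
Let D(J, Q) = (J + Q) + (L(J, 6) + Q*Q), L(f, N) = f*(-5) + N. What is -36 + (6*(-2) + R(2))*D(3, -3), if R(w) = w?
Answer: -36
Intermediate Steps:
L(f, N) = N - 5*f (L(f, N) = -5*f + N = N - 5*f)
D(J, Q) = 6 + Q + Q² - 4*J (D(J, Q) = (J + Q) + ((6 - 5*J) + Q*Q) = (J + Q) + ((6 - 5*J) + Q²) = (J + Q) + (6 + Q² - 5*J) = 6 + Q + Q² - 4*J)
-36 + (6*(-2) + R(2))*D(3, -3) = -36 + (6*(-2) + 2)*(6 - 3 + (-3)² - 4*3) = -36 + (-12 + 2)*(6 - 3 + 9 - 12) = -36 - 10*0 = -36 + 0 = -36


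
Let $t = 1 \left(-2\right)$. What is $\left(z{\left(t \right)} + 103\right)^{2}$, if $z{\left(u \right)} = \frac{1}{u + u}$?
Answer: $\frac{168921}{16} \approx 10558.0$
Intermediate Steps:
$t = -2$
$z{\left(u \right)} = \frac{1}{2 u}$
$\left(z{\left(t \right)} + 103\right)^{2} = \left(\frac{1}{2 \left(-2\right)} + 103\right)^{2} = \left(\frac{1}{2} \left(- \frac{1}{2}\right) + 103\right)^{2} = \left(- \frac{1}{4} + 103\right)^{2} = \left(\frac{411}{4}\right)^{2} = \frac{168921}{16}$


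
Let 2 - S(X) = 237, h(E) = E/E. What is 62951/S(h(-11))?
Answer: -62951/235 ≈ -267.88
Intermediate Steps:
h(E) = 1
S(X) = -235 (S(X) = 2 - 1*237 = 2 - 237 = -235)
62951/S(h(-11)) = 62951/(-235) = 62951*(-1/235) = -62951/235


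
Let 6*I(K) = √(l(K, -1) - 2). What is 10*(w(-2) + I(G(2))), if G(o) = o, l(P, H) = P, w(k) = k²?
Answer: 40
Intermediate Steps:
I(K) = √(-2 + K)/6 (I(K) = √(K - 2)/6 = √(-2 + K)/6)
10*(w(-2) + I(G(2))) = 10*((-2)² + √(-2 + 2)/6) = 10*(4 + √0/6) = 10*(4 + (⅙)*0) = 10*(4 + 0) = 10*4 = 40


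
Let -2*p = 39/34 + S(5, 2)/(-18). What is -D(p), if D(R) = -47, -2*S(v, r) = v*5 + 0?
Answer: 47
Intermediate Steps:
S(v, r) = -5*v/2 (S(v, r) = -(v*5 + 0)/2 = -(5*v + 0)/2 = -5*v/2)
p = -1127/1224 (p = -(39/34 - 5/2*5/(-18))/2 = -(39*(1/34) - 25/2*(-1/18))/2 = -(39/34 + 25/36)/2 = -½*1127/612 = -1127/1224 ≈ -0.92075)
-D(p) = -1*(-47) = 47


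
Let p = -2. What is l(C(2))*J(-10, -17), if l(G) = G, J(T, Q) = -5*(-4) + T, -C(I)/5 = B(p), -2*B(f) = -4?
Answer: -100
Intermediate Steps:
B(f) = 2 (B(f) = -1/2*(-4) = 2)
C(I) = -10 (C(I) = -5*2 = -10)
J(T, Q) = 20 + T
l(C(2))*J(-10, -17) = -10*(20 - 10) = -10*10 = -100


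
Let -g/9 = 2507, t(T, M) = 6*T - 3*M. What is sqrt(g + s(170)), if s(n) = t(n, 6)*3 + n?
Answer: I*sqrt(19387) ≈ 139.24*I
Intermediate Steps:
t(T, M) = -3*M + 6*T
g = -22563 (g = -9*2507 = -22563)
s(n) = -54 + 19*n (s(n) = (-3*6 + 6*n)*3 + n = (-18 + 6*n)*3 + n = (-54 + 18*n) + n = -54 + 19*n)
sqrt(g + s(170)) = sqrt(-22563 + (-54 + 19*170)) = sqrt(-22563 + (-54 + 3230)) = sqrt(-22563 + 3176) = sqrt(-19387) = I*sqrt(19387)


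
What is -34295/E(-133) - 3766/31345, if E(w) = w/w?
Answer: -1074980541/31345 ≈ -34295.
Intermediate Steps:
E(w) = 1
-34295/E(-133) - 3766/31345 = -34295/1 - 3766/31345 = -34295*1 - 3766*1/31345 = -34295 - 3766/31345 = -1074980541/31345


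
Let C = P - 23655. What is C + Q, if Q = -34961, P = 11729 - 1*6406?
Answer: -53293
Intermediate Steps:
P = 5323 (P = 11729 - 6406 = 5323)
C = -18332 (C = 5323 - 23655 = -18332)
C + Q = -18332 - 34961 = -53293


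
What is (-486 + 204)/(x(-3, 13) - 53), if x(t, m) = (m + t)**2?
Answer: -6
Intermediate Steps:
(-486 + 204)/(x(-3, 13) - 53) = (-486 + 204)/((13 - 3)**2 - 53) = -282/(10**2 - 53) = -282/(100 - 53) = -282/47 = (1/47)*(-282) = -6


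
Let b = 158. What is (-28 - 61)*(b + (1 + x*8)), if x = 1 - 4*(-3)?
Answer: -23407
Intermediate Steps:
x = 13 (x = 1 + 12 = 13)
(-28 - 61)*(b + (1 + x*8)) = (-28 - 61)*(158 + (1 + 13*8)) = -89*(158 + (1 + 104)) = -89*(158 + 105) = -89*263 = -23407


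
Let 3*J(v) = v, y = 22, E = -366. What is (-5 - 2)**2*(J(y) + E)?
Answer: -52724/3 ≈ -17575.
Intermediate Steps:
J(v) = v/3
(-5 - 2)**2*(J(y) + E) = (-5 - 2)**2*((1/3)*22 - 366) = (-7)**2*(22/3 - 366) = 49*(-1076/3) = -52724/3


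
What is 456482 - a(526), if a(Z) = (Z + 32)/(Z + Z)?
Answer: 240109253/526 ≈ 4.5648e+5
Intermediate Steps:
a(Z) = (32 + Z)/(2*Z) (a(Z) = (32 + Z)/((2*Z)) = (32 + Z)*(1/(2*Z)) = (32 + Z)/(2*Z))
456482 - a(526) = 456482 - (32 + 526)/(2*526) = 456482 - 558/(2*526) = 456482 - 1*279/526 = 456482 - 279/526 = 240109253/526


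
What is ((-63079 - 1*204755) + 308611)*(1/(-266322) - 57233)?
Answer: -621539631339979/266322 ≈ -2.3338e+9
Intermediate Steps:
((-63079 - 1*204755) + 308611)*(1/(-266322) - 57233) = ((-63079 - 204755) + 308611)*(-1/266322 - 57233) = (-267834 + 308611)*(-15242407027/266322) = 40777*(-15242407027/266322) = -621539631339979/266322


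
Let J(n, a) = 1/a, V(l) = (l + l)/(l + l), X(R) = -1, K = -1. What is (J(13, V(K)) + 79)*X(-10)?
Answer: -80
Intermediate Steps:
V(l) = 1 (V(l) = (2*l)/((2*l)) = (2*l)*(1/(2*l)) = 1)
(J(13, V(K)) + 79)*X(-10) = (1/1 + 79)*(-1) = (1 + 79)*(-1) = 80*(-1) = -80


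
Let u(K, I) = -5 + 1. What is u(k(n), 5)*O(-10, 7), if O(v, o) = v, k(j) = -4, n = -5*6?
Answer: 40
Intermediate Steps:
n = -30
u(K, I) = -4
u(k(n), 5)*O(-10, 7) = -4*(-10) = 40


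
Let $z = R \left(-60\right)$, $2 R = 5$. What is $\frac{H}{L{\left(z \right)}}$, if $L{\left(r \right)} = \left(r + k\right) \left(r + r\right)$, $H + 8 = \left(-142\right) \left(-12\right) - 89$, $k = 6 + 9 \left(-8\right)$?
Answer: $\frac{1607}{64800} \approx 0.024799$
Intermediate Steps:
$R = \frac{5}{2}$ ($R = \frac{1}{2} \cdot 5 = \frac{5}{2} \approx 2.5$)
$k = -66$ ($k = 6 - 72 = -66$)
$z = -150$ ($z = \frac{5}{2} \left(-60\right) = -150$)
$H = 1607$ ($H = -8 - -1615 = -8 + \left(1704 - 89\right) = -8 + 1615 = 1607$)
$L{\left(r \right)} = 2 r \left(-66 + r\right)$ ($L{\left(r \right)} = \left(r - 66\right) \left(r + r\right) = \left(-66 + r\right) 2 r = 2 r \left(-66 + r\right)$)
$\frac{H}{L{\left(z \right)}} = \frac{1607}{2 \left(-150\right) \left(-66 - 150\right)} = \frac{1607}{2 \left(-150\right) \left(-216\right)} = \frac{1607}{64800}$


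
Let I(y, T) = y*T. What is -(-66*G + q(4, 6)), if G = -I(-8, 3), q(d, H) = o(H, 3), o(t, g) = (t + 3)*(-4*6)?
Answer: 1800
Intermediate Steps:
o(t, g) = -72 - 24*t (o(t, g) = (3 + t)*(-24) = -72 - 24*t)
q(d, H) = -72 - 24*H
I(y, T) = T*y
G = 24 (G = -3*(-8) = -1*(-24) = 24)
-(-66*G + q(4, 6)) = -(-66*24 + (-72 - 24*6)) = -(-1584 + (-72 - 144)) = -(-1584 - 216) = -1*(-1800) = 1800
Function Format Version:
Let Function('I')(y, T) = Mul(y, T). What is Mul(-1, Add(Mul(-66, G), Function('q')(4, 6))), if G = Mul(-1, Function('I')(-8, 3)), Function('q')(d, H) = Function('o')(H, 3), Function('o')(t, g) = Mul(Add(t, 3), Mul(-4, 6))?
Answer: 1800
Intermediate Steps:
Function('o')(t, g) = Add(-72, Mul(-24, t)) (Function('o')(t, g) = Mul(Add(3, t), -24) = Add(-72, Mul(-24, t)))
Function('q')(d, H) = Add(-72, Mul(-24, H))
Function('I')(y, T) = Mul(T, y)
G = 24 (G = Mul(-1, Mul(3, -8)) = Mul(-1, -24) = 24)
Mul(-1, Add(Mul(-66, G), Function('q')(4, 6))) = Mul(-1, Add(Mul(-66, 24), Add(-72, Mul(-24, 6)))) = Mul(-1, Add(-1584, Add(-72, -144))) = Mul(-1, Add(-1584, -216)) = Mul(-1, -1800) = 1800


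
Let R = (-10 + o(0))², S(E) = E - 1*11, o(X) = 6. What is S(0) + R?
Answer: 5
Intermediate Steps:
S(E) = -11 + E (S(E) = E - 11 = -11 + E)
R = 16 (R = (-10 + 6)² = (-4)² = 16)
S(0) + R = (-11 + 0) + 16 = -11 + 16 = 5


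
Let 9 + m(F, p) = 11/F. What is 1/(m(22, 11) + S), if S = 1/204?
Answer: -204/1733 ≈ -0.11771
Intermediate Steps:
m(F, p) = -9 + 11/F
S = 1/204 ≈ 0.0049020
1/(m(22, 11) + S) = 1/((-9 + 11/22) + 1/204) = 1/((-9 + 11*(1/22)) + 1/204) = 1/((-9 + ½) + 1/204) = 1/(-17/2 + 1/204) = 1/(-1733/204) = -204/1733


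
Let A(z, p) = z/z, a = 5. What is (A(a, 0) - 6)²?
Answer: 25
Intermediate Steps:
A(z, p) = 1
(A(a, 0) - 6)² = (1 - 6)² = (-5)² = 25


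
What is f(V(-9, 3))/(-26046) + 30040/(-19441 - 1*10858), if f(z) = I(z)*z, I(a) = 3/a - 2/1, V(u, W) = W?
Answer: -260776981/263055918 ≈ -0.99134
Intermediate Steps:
I(a) = -2 + 3/a (I(a) = 3/a - 2*1 = 3/a - 2 = -2 + 3/a)
f(z) = z*(-2 + 3/z) (f(z) = (-2 + 3/z)*z = z*(-2 + 3/z))
f(V(-9, 3))/(-26046) + 30040/(-19441 - 1*10858) = (3 - 2*3)/(-26046) + 30040/(-19441 - 1*10858) = (3 - 6)*(-1/26046) + 30040/(-19441 - 10858) = -3*(-1/26046) + 30040/(-30299) = 1/8682 + 30040*(-1/30299) = 1/8682 - 30040/30299 = -260776981/263055918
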